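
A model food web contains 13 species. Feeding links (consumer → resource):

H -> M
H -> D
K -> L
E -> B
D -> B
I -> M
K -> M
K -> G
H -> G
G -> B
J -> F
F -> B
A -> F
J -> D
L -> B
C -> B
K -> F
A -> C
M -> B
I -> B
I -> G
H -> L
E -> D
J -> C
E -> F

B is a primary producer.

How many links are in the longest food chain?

2 links

One longest chain: B → M → I.
It has 3 species and 2 links.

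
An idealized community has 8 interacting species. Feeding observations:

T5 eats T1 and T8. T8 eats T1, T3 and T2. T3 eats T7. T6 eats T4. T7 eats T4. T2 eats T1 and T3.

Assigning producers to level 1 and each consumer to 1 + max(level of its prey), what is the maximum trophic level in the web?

6

Producers (level 1): T1, T4.
T4 → T7 → T3 → T2 → T8 → T5 gives T5 level 6.
No species has a prey at level 6, so no species reaches level 7.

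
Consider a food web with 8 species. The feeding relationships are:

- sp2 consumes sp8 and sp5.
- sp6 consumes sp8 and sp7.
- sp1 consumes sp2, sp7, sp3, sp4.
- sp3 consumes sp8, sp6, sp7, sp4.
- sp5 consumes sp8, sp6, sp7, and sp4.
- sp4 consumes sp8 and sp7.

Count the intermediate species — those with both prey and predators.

Intermediate species (has both prey and predators): sp6, sp4, sp5, sp3, sp2.
Count: 5.

5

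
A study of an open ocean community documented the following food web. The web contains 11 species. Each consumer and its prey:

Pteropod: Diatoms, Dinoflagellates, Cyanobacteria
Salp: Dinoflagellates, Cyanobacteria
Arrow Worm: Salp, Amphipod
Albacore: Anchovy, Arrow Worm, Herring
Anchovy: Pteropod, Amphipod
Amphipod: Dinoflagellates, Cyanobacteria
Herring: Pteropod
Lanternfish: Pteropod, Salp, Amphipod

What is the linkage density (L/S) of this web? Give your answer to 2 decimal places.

There are L = 18 links among S = 11 species.
L/S = 18/11 = 1.6364 ≈ 1.64.

L/S = 1.64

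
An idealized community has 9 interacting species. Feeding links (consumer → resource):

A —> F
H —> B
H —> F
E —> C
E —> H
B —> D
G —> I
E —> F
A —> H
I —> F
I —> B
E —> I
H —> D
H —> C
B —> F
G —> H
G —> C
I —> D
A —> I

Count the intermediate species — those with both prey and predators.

Intermediate species (has both prey and predators): B, H, I.
Count: 3.

3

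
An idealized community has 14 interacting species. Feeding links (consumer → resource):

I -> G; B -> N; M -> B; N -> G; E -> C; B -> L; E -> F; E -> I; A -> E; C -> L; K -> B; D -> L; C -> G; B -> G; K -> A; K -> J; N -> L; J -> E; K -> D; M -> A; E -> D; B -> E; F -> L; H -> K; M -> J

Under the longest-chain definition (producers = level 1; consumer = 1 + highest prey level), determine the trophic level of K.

G is a producer → level 1.
I eats G → level 2.
E eats I (level 2); other prey at levels: D 2, F 2, C 2 → level 3.
A eats E → level 4.
K eats A (level 4); other prey at levels: D 2, B 4, J 4 → level 5.

Trophic level 5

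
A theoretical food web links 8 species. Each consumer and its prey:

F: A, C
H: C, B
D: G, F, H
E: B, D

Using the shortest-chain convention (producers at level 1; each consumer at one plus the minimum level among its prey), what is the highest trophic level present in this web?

Producers (level 1): G, A, C, B.
Following each consumer down to its lowest-level prey: B → E (levels 1 through 2).
All prey of E (B 1, D 2) are at level 1 or above, so E is at level 1 + 1 = 2.
Every consumer has at least one prey at level 1 or below, so none exceeds level 2.

2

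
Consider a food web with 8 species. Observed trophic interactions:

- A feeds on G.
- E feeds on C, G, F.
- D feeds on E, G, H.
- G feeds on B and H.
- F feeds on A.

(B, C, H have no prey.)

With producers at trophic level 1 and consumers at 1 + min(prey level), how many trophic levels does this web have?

4

Producers (level 1): B, C, H.
Following each consumer down to its lowest-level prey: B → G → A → F (levels 1 through 4).
All prey of F (A 3) are at level 3 or above, so F is at level 1 + 3 = 4.
Every consumer has at least one prey at level 3 or below, so none exceeds level 4.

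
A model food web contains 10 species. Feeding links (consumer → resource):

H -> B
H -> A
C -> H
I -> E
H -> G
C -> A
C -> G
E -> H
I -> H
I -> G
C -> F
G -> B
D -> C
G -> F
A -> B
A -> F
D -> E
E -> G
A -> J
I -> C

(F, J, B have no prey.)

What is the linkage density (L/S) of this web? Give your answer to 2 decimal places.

There are L = 20 links among S = 10 species.
L/S = 20/10 = 2.0000 ≈ 2.00.

L/S = 2.00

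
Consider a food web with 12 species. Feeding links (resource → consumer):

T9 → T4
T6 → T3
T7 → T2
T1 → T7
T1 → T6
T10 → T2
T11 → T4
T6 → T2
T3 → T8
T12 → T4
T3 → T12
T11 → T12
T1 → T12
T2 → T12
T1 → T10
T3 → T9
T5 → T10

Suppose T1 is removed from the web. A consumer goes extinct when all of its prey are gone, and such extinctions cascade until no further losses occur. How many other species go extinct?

5

Remove T1.
Round 1: T6 (all prey gone), T7 (all prey gone) → extinct.
Round 2: T3 (all prey gone) → extinct.
Round 3: T8 (all prey gone), T9 (all prey gone) → extinct.
No further losses. Total secondary extinctions: 5.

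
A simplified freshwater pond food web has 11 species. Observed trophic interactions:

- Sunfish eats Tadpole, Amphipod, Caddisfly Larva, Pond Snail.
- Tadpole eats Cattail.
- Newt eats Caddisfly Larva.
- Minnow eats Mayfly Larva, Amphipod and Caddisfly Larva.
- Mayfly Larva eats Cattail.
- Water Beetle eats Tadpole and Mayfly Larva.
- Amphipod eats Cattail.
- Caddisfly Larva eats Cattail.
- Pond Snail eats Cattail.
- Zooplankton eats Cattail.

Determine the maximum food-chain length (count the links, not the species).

2 links

One longest chain: Cattail → Tadpole → Water Beetle.
It has 3 species and 2 links.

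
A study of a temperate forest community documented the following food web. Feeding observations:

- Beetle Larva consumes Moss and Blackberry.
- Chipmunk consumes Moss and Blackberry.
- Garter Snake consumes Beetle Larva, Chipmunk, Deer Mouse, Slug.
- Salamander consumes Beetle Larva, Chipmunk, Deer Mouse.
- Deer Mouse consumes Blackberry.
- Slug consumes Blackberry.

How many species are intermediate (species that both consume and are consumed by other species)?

4

Intermediate species (has both prey and predators): Beetle Larva, Chipmunk, Slug, Deer Mouse.
Count: 4.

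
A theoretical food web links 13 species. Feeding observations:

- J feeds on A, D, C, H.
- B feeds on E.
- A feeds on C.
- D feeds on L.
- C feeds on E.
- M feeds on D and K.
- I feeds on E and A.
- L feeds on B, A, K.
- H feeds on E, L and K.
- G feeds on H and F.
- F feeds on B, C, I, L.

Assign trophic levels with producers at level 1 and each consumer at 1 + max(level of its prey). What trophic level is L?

E is a producer → level 1.
C eats E → level 2.
A eats C → level 3.
L eats A (level 3); other prey at levels: K 1, B 2 → level 4.

Trophic level 4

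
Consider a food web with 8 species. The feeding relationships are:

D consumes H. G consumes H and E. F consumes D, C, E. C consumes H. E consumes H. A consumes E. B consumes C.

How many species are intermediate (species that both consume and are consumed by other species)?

Intermediate species (has both prey and predators): E, C, D.
Count: 3.

3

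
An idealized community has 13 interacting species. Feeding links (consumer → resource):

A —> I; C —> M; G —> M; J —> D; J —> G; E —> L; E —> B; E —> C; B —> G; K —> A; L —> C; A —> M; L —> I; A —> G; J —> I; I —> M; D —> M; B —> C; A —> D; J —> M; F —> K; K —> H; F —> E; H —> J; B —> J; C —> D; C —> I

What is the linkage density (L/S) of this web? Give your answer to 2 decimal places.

There are L = 27 links among S = 13 species.
L/S = 27/13 = 2.0769 ≈ 2.08.

L/S = 2.08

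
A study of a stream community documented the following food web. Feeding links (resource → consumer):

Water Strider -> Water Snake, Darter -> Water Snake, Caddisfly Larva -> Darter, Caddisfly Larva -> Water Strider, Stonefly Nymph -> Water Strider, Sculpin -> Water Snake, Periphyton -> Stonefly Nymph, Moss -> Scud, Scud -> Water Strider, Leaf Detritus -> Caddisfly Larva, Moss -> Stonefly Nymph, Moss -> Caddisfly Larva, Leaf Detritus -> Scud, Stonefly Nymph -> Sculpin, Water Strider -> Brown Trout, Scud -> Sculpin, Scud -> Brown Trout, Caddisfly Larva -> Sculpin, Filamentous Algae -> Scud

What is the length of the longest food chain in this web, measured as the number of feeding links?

One longest chain: Filamentous Algae → Scud → Sculpin → Water Snake.
It has 4 species and 3 links.

3 links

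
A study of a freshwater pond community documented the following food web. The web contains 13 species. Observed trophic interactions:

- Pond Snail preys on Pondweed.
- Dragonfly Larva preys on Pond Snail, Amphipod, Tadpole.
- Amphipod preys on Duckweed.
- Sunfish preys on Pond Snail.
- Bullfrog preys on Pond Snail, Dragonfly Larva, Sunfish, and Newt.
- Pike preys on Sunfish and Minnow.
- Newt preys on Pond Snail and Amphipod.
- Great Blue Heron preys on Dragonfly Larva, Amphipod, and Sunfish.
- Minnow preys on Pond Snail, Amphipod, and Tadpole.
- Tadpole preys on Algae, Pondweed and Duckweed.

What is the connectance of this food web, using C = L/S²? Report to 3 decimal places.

The web has S = 13 species and L = 23 feeding links.
C = L / S² = 23 / 169 = 0.1361 ≈ 0.136.

C = 0.136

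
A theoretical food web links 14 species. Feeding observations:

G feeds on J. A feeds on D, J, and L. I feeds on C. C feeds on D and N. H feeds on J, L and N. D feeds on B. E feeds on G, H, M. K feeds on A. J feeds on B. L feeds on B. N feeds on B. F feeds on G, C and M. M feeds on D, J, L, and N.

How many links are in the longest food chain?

3 links

One longest chain: B → J → A → K.
It has 4 species and 3 links.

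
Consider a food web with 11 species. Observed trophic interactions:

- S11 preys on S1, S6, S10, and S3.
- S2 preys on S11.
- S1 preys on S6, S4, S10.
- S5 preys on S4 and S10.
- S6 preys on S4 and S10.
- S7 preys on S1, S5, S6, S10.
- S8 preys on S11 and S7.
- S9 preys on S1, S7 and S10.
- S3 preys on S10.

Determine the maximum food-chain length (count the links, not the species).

One longest chain: S4 → S6 → S1 → S7 → S9.
It has 5 species and 4 links.

4 links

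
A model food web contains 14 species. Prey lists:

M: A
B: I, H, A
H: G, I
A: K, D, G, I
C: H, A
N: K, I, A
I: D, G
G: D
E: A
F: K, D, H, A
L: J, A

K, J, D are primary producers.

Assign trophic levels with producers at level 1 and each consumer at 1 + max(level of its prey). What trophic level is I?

Trophic level 3

D is a producer → level 1.
G eats D → level 2.
I eats G (level 2); other prey at levels: D 1 → level 3.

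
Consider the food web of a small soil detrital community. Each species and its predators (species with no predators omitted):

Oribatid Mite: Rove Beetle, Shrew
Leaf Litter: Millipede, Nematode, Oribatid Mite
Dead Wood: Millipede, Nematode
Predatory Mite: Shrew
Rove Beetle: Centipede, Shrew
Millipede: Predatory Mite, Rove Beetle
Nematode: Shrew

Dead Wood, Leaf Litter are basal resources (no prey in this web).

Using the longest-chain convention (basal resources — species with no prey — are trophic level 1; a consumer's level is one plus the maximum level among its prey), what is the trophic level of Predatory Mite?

Trophic level 3

Dead Wood has no prey (basal) → level 1.
Millipede eats Dead Wood (level 1); other prey at levels: Leaf Litter 1 → level 2.
Predatory Mite eats Millipede → level 3.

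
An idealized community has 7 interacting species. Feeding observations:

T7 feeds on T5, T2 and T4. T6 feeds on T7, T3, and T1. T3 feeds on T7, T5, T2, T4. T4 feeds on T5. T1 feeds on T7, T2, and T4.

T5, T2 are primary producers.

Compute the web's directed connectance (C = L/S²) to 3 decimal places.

The web has S = 7 species and L = 14 feeding links.
C = L / S² = 14 / 49 = 0.2857 ≈ 0.286.

C = 0.286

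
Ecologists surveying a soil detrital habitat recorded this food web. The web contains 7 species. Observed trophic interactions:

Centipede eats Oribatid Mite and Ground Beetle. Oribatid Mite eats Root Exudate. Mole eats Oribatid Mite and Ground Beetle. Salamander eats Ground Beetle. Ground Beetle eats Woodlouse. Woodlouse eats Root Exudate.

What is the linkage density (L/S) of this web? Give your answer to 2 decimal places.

There are L = 8 links among S = 7 species.
L/S = 8/7 = 1.1429 ≈ 1.14.

L/S = 1.14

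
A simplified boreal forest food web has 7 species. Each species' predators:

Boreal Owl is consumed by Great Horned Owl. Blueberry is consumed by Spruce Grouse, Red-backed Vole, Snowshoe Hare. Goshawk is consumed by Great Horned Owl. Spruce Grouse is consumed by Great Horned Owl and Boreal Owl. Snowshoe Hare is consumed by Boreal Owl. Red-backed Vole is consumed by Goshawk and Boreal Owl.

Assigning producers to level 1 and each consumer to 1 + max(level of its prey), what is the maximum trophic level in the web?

Producers (level 1): Blueberry.
Blueberry → Snowshoe Hare → Boreal Owl → Great Horned Owl gives Great Horned Owl level 4.
No species has a prey at level 4, so no species reaches level 5.

4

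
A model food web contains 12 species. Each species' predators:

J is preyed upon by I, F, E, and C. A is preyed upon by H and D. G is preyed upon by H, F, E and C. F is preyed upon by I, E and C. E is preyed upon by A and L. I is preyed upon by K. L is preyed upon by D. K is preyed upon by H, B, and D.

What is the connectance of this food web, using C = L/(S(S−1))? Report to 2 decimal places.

C = 0.15

The web has S = 12 species and L = 20 feeding links.
C = L / (S(S−1)) = 20 / 132 = 0.1515 ≈ 0.15.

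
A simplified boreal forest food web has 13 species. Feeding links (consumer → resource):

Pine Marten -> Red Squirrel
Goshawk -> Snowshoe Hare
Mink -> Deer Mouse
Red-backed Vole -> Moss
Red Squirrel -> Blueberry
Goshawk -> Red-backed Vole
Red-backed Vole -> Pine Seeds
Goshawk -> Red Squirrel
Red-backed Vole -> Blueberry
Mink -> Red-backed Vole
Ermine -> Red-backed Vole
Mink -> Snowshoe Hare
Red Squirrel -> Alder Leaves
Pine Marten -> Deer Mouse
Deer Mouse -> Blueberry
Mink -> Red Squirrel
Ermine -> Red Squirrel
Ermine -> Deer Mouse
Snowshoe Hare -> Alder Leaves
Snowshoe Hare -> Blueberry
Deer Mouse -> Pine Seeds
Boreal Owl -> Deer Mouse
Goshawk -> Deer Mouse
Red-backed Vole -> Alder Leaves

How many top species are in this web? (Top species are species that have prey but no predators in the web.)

Top species (has prey, but nothing eats it): Boreal Owl, Goshawk, Pine Marten, Mink, Ermine.
Count: 5.

5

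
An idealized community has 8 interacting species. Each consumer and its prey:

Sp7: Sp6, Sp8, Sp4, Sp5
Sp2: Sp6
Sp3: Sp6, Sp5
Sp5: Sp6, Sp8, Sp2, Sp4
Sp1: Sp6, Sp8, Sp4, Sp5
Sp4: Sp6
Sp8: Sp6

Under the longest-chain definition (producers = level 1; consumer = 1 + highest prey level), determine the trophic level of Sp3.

Trophic level 4

Sp6 is a producer → level 1.
Sp8 eats Sp6 → level 2.
Sp5 eats Sp8 (level 2); other prey at levels: Sp6 1, Sp2 2, Sp4 2 → level 3.
Sp3 eats Sp5 (level 3); other prey at levels: Sp6 1 → level 4.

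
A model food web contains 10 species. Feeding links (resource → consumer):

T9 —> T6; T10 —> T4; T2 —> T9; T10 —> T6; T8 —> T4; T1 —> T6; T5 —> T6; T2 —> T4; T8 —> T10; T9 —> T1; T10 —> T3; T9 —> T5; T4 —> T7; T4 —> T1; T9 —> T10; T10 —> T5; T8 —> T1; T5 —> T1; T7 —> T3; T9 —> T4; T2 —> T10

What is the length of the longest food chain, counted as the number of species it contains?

One longest chain: T2 → T9 → T10 → T5 → T1 → T6.
It has 6 species and 5 links.

6 species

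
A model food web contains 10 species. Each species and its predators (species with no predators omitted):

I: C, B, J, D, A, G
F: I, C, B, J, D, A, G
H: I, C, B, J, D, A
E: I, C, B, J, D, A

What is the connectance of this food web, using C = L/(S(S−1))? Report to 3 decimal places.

C = 0.278

The web has S = 10 species and L = 25 feeding links.
C = L / (S(S−1)) = 25 / 90 = 0.2778 ≈ 0.278.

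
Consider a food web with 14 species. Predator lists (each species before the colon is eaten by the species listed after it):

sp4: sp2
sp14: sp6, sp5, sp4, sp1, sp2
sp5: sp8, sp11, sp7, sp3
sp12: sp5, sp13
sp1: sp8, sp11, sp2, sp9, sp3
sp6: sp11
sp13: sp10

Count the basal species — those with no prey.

Basal species (no prey listed): sp12, sp14.
Count: 2.

2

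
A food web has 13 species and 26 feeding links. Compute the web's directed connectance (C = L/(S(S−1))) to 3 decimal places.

C = 0.167

The web has S = 13 species and L = 26 feeding links.
C = L / (S(S−1)) = 26 / 156 = 0.1667 ≈ 0.167.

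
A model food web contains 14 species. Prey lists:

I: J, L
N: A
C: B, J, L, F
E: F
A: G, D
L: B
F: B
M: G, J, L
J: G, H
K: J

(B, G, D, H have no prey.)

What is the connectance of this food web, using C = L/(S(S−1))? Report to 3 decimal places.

C = 0.099

The web has S = 14 species and L = 18 feeding links.
C = L / (S(S−1)) = 18 / 182 = 0.0989 ≈ 0.099.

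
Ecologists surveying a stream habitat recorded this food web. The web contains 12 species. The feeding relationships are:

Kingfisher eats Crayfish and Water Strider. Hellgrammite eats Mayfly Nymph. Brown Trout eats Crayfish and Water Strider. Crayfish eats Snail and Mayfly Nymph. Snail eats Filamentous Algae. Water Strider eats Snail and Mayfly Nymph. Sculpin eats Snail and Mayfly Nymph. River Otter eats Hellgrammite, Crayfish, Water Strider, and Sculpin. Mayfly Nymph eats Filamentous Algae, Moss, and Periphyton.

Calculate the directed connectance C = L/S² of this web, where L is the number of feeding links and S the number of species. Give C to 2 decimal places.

C = 0.13

The web has S = 12 species and L = 19 feeding links.
C = L / S² = 19 / 144 = 0.1319 ≈ 0.13.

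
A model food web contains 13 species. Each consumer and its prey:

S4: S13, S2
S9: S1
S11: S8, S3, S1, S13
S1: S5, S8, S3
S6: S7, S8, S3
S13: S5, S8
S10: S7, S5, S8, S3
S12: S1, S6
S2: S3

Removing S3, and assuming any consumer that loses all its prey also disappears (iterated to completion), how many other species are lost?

Remove S3.
Round 1: S2 (all prey gone) → extinct.
No further losses. Total secondary extinctions: 1.

1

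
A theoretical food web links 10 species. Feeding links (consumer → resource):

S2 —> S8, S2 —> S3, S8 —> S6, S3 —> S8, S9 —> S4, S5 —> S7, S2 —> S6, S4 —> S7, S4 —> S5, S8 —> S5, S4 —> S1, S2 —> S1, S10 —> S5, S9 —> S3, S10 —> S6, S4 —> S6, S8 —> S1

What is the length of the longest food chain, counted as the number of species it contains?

One longest chain: S7 → S5 → S8 → S3 → S9.
It has 5 species and 4 links.

5 species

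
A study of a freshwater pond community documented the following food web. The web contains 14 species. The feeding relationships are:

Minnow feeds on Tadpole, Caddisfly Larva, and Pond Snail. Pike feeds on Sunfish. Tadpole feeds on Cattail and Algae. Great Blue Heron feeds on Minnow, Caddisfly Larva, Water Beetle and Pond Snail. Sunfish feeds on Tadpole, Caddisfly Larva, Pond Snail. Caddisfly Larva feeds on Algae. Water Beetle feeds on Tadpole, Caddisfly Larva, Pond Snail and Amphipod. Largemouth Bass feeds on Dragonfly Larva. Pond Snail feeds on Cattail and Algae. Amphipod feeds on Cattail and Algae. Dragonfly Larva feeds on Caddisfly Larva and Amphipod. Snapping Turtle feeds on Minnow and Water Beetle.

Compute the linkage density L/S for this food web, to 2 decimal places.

There are L = 27 links among S = 14 species.
L/S = 27/14 = 1.9286 ≈ 1.93.

L/S = 1.93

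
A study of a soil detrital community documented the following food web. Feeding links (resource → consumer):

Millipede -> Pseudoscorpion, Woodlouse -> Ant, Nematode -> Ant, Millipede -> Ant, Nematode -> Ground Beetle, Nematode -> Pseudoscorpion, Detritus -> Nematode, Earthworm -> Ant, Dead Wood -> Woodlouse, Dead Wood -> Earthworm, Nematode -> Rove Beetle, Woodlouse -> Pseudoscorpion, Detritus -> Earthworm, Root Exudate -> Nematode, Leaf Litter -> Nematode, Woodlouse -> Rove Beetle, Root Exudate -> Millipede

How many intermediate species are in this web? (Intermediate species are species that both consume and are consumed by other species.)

4

Intermediate species (has both prey and predators): Millipede, Nematode, Earthworm, Woodlouse.
Count: 4.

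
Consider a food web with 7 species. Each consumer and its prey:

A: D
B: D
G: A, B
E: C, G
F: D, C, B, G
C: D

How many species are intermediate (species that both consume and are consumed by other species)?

4

Intermediate species (has both prey and predators): A, C, B, G.
Count: 4.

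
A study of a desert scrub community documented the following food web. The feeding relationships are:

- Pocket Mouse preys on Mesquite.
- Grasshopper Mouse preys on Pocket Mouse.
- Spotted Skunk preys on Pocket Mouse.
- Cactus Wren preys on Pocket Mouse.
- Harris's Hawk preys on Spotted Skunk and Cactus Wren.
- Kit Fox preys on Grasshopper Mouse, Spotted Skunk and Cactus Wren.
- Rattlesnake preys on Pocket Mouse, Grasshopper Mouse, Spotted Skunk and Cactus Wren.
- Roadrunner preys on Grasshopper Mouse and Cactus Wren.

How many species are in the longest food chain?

One longest chain: Mesquite → Pocket Mouse → Grasshopper Mouse → Kit Fox.
It has 4 species and 3 links.

4 species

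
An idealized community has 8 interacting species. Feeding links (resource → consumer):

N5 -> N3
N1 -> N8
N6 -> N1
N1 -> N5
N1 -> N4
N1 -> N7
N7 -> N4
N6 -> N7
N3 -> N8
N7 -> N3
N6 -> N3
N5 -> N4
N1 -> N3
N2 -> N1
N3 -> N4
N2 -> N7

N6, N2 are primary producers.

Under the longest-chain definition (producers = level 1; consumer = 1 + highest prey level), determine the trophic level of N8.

N6 is a producer → level 1.
N1 eats N6 (level 1); other prey at levels: N2 1 → level 2.
N5 eats N1 → level 3.
N3 eats N5 (level 3); other prey at levels: N6 1, N1 2, N7 3 → level 4.
N8 eats N3 (level 4); other prey at levels: N1 2 → level 5.

Trophic level 5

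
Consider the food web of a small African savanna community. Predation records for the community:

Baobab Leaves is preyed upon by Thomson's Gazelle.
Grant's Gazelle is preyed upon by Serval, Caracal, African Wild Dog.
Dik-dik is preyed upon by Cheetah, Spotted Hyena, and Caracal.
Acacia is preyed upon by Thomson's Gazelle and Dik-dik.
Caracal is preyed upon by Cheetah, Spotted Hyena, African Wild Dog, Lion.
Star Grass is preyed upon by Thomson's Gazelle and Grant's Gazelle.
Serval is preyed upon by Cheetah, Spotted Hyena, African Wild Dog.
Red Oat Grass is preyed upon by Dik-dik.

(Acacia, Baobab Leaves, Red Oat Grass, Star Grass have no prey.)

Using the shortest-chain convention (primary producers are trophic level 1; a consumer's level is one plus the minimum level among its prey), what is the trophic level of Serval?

Star Grass is a producer → level 1.
Grant's Gazelle eats Star Grass → level 2.
Serval eats Grant's Gazelle → level 3.
No prey of Serval is below level 2, so 3 is the minimum.

Trophic level 3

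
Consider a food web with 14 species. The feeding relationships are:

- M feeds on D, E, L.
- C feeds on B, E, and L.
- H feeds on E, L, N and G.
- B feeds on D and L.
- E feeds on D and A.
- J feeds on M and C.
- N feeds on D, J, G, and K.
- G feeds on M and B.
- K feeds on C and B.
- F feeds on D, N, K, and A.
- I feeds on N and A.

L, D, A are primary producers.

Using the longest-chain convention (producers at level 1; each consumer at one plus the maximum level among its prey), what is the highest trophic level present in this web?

Producers (level 1): L, D, A.
D → E → M → J → N → I gives I level 6.
No species has a prey at level 6, so no species reaches level 7.

6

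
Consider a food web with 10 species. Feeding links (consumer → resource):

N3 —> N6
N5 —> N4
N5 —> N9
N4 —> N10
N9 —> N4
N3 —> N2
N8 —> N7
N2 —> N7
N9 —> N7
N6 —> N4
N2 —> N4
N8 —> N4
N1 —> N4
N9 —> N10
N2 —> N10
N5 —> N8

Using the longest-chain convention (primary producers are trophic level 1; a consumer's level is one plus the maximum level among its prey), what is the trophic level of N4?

Trophic level 2

N10 is a producer → level 1.
N4 eats N10 → level 2.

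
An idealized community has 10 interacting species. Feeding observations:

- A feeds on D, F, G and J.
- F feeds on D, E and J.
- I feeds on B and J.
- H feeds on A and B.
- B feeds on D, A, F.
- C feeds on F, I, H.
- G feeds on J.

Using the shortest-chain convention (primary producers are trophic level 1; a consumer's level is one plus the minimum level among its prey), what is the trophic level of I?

J is a producer → level 1.
I eats J → level 2.

Trophic level 2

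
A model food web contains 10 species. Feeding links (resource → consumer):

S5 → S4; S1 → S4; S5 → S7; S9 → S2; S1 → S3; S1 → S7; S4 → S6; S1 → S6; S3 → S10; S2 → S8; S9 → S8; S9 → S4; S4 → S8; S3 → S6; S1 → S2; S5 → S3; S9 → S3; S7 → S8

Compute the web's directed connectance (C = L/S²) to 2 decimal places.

The web has S = 10 species and L = 18 feeding links.
C = L / S² = 18 / 100 = 0.1800 ≈ 0.18.

C = 0.18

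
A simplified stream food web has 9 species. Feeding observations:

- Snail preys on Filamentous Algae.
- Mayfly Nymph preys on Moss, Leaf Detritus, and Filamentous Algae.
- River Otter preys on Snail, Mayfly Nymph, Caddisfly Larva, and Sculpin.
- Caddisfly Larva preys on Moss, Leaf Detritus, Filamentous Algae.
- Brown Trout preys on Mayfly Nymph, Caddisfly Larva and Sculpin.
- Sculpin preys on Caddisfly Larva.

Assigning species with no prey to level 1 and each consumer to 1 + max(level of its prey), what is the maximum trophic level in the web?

Basal resources (level 1): Leaf Detritus, Filamentous Algae, Moss.
Leaf Detritus → Caddisfly Larva → Sculpin → Brown Trout gives Brown Trout level 4.
No species has a prey at level 4, so no species reaches level 5.

4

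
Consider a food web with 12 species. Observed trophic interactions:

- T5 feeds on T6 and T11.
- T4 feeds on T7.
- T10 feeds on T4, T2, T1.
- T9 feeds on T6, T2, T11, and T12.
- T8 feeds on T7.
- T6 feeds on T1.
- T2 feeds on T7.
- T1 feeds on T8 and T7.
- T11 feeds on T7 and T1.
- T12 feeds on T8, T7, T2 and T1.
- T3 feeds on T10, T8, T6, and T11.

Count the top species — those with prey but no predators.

3

Top species (has prey, but nothing eats it): T5, T9, T3.
Count: 3.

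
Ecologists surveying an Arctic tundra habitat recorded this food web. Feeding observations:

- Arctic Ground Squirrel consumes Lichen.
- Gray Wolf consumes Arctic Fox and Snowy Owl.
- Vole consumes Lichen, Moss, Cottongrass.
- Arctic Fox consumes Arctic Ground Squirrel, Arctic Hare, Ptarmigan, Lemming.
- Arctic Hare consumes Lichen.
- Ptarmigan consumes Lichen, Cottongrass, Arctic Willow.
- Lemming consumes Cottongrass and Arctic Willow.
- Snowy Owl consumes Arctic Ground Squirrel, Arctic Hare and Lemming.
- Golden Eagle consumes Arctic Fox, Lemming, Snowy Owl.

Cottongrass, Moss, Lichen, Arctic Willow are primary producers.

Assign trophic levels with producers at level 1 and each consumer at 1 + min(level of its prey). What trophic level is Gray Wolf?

Lichen is a producer → level 1.
Arctic Ground Squirrel eats Lichen → level 2.
Snowy Owl eats Arctic Ground Squirrel → level 3.
Gray Wolf eats Snowy Owl → level 4.
No prey of Gray Wolf is below level 3, so 4 is the minimum.

Trophic level 4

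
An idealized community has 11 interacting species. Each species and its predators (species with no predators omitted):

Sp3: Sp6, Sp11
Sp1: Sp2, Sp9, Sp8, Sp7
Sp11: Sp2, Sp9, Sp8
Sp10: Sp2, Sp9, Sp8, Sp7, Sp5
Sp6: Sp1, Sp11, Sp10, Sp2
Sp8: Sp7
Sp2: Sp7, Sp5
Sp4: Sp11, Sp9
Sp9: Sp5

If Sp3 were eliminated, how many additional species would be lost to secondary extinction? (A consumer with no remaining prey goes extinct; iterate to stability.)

Remove Sp3.
Round 1: Sp6 (all prey gone) → extinct.
Round 2: Sp1 (all prey gone), Sp10 (all prey gone) → extinct.
No further losses. Total secondary extinctions: 3.

3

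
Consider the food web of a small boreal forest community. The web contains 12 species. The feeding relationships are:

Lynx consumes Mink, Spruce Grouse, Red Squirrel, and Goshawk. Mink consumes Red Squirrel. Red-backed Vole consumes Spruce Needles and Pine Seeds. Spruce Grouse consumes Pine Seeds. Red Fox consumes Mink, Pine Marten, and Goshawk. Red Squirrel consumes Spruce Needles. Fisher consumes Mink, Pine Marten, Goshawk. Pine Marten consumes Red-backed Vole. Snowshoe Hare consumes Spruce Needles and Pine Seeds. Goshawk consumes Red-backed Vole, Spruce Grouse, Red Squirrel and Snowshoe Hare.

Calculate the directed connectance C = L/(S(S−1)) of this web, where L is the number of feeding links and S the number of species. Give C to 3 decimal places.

The web has S = 12 species and L = 22 feeding links.
C = L / (S(S−1)) = 22 / 132 = 0.1667 ≈ 0.167.

C = 0.167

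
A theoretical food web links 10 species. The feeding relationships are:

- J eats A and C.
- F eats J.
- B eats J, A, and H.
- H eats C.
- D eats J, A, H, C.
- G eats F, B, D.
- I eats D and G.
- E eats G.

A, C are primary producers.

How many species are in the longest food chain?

5 species

One longest chain: C → H → B → G → I.
It has 5 species and 4 links.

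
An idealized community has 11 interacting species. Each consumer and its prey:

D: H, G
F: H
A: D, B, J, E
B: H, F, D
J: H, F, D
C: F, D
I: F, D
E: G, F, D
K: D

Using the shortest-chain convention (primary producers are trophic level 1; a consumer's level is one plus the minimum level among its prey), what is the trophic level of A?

Trophic level 3

G is a producer → level 1.
E eats G → level 2.
A eats E → level 3.
No prey of A is below level 2, so 3 is the minimum.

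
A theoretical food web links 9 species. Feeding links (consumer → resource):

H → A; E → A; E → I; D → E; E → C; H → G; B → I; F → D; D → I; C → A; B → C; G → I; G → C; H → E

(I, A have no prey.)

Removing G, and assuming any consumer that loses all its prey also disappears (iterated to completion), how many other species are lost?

Remove G.
Every predator of it retains at least one other prey: H still has A, E.
No consumer loses all prey, so no secondary extinctions occur.

0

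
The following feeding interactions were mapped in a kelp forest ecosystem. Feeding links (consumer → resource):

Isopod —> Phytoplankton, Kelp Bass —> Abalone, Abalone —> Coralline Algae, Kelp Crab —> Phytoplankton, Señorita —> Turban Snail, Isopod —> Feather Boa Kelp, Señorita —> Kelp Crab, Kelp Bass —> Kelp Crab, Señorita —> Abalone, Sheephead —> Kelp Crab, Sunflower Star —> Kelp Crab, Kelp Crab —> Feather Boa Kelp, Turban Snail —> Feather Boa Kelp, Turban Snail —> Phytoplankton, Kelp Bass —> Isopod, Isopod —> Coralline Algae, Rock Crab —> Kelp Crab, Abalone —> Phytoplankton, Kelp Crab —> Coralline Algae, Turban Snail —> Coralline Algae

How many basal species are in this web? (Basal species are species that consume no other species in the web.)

Basal species (no prey listed): Phytoplankton, Feather Boa Kelp, Coralline Algae.
Count: 3.

3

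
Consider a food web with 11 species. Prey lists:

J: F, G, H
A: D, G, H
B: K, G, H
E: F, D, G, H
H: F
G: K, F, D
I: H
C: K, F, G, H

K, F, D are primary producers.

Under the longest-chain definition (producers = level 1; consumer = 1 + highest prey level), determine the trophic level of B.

K is a producer → level 1.
G eats K (level 1); other prey at levels: F 1, D 1 → level 2.
B eats G (level 2); other prey at levels: K 1, H 2 → level 3.

Trophic level 3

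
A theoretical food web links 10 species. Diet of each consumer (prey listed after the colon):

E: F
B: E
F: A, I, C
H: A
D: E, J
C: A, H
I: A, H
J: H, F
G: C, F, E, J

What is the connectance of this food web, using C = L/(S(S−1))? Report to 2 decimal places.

C = 0.20

The web has S = 10 species and L = 18 feeding links.
C = L / (S(S−1)) = 18 / 90 = 0.2000 ≈ 0.20.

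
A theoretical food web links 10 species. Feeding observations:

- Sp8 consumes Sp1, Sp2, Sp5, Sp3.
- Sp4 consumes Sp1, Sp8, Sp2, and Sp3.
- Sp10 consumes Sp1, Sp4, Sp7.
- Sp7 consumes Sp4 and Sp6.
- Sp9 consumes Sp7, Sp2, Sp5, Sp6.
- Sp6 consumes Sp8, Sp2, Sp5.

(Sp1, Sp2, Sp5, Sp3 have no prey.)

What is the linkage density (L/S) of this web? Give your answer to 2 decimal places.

L/S = 2.00

There are L = 20 links among S = 10 species.
L/S = 20/10 = 2.0000 ≈ 2.00.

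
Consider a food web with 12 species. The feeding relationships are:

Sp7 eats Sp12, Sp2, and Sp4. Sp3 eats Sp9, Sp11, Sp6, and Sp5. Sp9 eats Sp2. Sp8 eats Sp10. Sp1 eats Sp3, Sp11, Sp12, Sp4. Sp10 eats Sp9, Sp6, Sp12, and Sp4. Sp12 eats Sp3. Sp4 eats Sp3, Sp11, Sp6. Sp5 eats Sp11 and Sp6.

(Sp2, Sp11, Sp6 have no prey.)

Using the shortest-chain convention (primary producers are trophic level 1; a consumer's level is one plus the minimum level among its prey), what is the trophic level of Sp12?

Sp11 is a producer → level 1.
Sp3 eats Sp11 → level 2.
Sp12 eats Sp3 → level 3.
No prey of Sp12 is below level 2, so 3 is the minimum.

Trophic level 3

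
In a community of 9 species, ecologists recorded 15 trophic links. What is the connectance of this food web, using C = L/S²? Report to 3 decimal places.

The web has S = 9 species and L = 15 feeding links.
C = L / S² = 15 / 81 = 0.1852 ≈ 0.185.

C = 0.185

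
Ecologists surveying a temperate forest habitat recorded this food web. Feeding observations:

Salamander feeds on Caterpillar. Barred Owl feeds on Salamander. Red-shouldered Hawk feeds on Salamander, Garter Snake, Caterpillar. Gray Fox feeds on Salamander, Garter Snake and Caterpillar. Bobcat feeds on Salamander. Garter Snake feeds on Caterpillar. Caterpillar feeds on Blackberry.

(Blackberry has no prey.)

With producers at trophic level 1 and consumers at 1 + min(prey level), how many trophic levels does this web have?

Producers (level 1): Blackberry.
Following each consumer down to its lowest-level prey: Blackberry → Caterpillar → Salamander → Bobcat (levels 1 through 4).
All prey of Bobcat (Salamander 3) are at level 3 or above, so Bobcat is at level 1 + 3 = 4.
Every consumer has at least one prey at level 3 or below, so none exceeds level 4.

4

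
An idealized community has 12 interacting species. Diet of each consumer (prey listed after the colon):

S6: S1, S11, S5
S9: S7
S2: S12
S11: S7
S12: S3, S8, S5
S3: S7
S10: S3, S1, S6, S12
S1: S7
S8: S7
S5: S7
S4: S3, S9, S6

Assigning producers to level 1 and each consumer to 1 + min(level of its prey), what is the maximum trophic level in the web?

Producers (level 1): S7.
Following each consumer down to its lowest-level prey: S7 → S3 → S12 → S2 (levels 1 through 4).
All prey of S2 (S12 3) are at level 3 or above, so S2 is at level 1 + 3 = 4.
Every consumer has at least one prey at level 3 or below, so none exceeds level 4.

4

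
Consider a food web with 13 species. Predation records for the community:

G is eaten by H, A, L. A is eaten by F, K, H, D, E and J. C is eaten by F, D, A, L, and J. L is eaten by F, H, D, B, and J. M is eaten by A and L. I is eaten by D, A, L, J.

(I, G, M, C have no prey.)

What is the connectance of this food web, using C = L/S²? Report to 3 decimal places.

The web has S = 13 species and L = 25 feeding links.
C = L / S² = 25 / 169 = 0.1479 ≈ 0.148.

C = 0.148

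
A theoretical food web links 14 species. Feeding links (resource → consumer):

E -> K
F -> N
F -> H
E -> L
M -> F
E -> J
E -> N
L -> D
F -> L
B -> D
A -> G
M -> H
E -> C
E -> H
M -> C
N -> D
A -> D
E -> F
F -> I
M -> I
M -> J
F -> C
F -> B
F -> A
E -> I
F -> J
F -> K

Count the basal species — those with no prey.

2

Basal species (no prey listed): M, E.
Count: 2.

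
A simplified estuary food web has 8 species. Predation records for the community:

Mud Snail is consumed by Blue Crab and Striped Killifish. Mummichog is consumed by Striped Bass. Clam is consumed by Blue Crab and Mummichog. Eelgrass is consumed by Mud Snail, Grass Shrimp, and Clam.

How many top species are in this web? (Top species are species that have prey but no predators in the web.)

Top species (has prey, but nothing eats it): Grass Shrimp, Striped Killifish, Blue Crab, Striped Bass.
Count: 4.

4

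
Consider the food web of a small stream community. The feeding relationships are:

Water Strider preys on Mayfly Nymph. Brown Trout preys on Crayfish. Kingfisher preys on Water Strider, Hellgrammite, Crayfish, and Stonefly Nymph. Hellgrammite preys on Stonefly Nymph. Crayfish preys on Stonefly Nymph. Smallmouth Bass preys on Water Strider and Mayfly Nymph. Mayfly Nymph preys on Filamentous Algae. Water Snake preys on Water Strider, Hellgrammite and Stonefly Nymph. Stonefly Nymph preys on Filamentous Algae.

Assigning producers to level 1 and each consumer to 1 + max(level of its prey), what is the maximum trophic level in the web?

4

Producers (level 1): Filamentous Algae.
Filamentous Algae → Stonefly Nymph → Hellgrammite → Water Snake gives Water Snake level 4.
No species has a prey at level 4, so no species reaches level 5.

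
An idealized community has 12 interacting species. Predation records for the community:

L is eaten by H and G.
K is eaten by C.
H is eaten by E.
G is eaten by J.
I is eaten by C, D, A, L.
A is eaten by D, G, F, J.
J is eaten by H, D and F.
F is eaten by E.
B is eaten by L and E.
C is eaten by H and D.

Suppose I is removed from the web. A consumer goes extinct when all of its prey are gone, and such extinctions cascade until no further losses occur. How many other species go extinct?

1

Remove I.
Round 1: A (all prey gone) → extinct.
No further losses. Total secondary extinctions: 1.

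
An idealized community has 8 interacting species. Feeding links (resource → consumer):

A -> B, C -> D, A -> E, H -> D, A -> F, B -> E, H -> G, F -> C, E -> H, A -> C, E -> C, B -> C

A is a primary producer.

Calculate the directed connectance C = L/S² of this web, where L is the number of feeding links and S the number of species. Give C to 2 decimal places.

The web has S = 8 species and L = 12 feeding links.
C = L / S² = 12 / 64 = 0.1875 ≈ 0.19.

C = 0.19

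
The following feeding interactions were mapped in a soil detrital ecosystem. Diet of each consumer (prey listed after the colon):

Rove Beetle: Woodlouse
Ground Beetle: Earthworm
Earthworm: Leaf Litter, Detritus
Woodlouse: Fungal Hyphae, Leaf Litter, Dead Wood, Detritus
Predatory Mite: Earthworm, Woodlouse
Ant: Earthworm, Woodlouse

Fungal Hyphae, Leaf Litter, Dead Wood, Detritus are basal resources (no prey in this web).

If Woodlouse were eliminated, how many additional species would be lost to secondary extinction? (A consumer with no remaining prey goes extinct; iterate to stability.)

1

Remove Woodlouse.
Round 1: Rove Beetle (all prey gone) → extinct.
No further losses. Total secondary extinctions: 1.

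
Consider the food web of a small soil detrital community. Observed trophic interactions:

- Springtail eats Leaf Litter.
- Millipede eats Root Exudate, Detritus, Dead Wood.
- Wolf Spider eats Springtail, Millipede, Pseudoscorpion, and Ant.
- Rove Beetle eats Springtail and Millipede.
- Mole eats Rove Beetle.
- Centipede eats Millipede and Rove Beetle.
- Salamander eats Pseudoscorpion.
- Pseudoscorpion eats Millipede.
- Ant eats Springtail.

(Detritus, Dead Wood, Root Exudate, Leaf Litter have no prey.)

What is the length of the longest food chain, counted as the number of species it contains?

4 species

One longest chain: Detritus → Millipede → Rove Beetle → Mole.
It has 4 species and 3 links.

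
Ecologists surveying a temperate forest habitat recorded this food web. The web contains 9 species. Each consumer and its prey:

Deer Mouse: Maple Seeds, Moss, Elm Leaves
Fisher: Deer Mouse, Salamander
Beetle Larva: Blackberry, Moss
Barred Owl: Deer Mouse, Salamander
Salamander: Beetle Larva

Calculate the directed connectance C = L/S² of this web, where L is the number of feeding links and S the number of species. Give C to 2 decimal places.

C = 0.12

The web has S = 9 species and L = 10 feeding links.
C = L / S² = 10 / 81 = 0.1235 ≈ 0.12.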